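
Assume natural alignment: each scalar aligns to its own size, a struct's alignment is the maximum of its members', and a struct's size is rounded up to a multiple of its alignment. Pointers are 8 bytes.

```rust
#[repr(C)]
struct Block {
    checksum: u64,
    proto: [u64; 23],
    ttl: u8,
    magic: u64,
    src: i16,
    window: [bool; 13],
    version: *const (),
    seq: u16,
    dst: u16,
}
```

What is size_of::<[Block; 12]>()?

@0: checksum [8B, align 8] → 8
@8: proto [184B, align 8] → 192
@192: ttl [1B, align 1] → 193
+7 pad (align 8)
@200: magic [8B, align 8] → 208
@208: src [2B, align 2] → 210
@210: window [13B, align 1] → 223
+1 pad (align 8)
@224: version [8B, align 8] → 232
@232: seq [2B, align 2] → 234
@234: dst [2B, align 2] → 236
+4 tail pad (align 8)
size 240, align 8
array of 12: 12 × 240 = 2880

2880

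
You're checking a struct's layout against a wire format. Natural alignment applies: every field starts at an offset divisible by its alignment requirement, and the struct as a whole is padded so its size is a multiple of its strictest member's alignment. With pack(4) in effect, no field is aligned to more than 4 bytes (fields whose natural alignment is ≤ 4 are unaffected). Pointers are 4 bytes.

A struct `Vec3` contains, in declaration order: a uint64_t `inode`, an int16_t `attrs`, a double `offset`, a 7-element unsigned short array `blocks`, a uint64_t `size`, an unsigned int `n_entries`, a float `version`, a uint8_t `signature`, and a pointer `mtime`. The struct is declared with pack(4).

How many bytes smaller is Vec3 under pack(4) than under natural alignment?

4

natural layout:
  @0: inode [8B, align 8] → 8
  @8: attrs [2B, align 2] → 10
  +6 pad (align 8)
  @16: offset [8B, align 8] → 24
  @24: blocks [14B, align 2] → 38
  +2 pad (align 8)
  @40: size [8B, align 8] → 48
  @48: n_entries [4B, align 4] → 52
  @52: version [4B, align 4] → 56
  @56: signature [1B, align 1] → 57
  +3 pad (align 4)
  @60: mtime [4B, align 4] → 64
  size 64, align 8
packed(4) layout:
  @0: inode [8B, align 4] → 8
  @8: attrs [2B, align 2] → 10
  +2 pad (align 4)
  @12: offset [8B, align 4] → 20
  @20: blocks [14B, align 2] → 34
  +2 pad (align 4)
  @36: size [8B, align 4] → 44
  @44: n_entries [4B, align 4] → 48
  @48: version [4B, align 4] → 52
  @52: signature [1B, align 1] → 53
  +3 pad (align 4)
  @56: mtime [4B, align 4] → 60
  size 60, align 4
64 − 60 = 4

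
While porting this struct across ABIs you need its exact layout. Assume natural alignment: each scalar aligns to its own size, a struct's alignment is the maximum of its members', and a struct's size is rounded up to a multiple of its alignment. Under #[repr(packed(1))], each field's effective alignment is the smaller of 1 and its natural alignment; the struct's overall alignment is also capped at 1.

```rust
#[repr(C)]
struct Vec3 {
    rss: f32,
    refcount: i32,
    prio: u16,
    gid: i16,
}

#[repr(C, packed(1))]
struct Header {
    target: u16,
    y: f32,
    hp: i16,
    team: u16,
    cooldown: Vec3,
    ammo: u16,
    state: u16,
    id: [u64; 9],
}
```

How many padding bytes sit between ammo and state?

0

Vec3: 0..4  rss  (4B, 4-aligned); 4..8  refcount  (4B, 4-aligned); 8..10  prio  (2B, 2-aligned); 10..12  gid  (2B, 2-aligned); sizeof = 12, alignof = 4
0..2  target  (2B, 1-aligned)
2..6  y  (4B, 1-aligned)
6..8  hp  (2B, 1-aligned)
8..10  team  (2B, 1-aligned)
10..22  cooldown  (12B, 1-aligned)
22..24  ammo  (2B, 1-aligned)
24..26  state  (2B, 1-aligned)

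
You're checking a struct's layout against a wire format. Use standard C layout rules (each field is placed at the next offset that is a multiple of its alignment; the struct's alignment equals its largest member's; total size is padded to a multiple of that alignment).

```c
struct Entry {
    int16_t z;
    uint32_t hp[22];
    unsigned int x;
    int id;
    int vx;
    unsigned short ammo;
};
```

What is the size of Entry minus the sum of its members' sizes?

4

@0: z [2B, align 2] → 2
+2 pad (align 4)
@4: hp [88B, align 4] → 92
@92: x [4B, align 4] → 96
@96: id [4B, align 4] → 100
@100: vx [4B, align 4] → 104
@104: ammo [2B, align 2] → 106
+2 tail pad (align 4)
size 108, align 4
data bytes 104, size 108 → padding 4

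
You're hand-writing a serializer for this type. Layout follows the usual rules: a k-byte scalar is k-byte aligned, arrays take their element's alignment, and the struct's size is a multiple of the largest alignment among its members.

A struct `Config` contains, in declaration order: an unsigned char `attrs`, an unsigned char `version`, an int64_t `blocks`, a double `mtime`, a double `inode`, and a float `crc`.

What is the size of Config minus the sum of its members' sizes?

10

0..1  attrs  (1B, 1-aligned)
1..2  version  (1B, 1-aligned)
2..8  -- padding (6B)
8..16  blocks  (8B, 8-aligned)
16..24  mtime  (8B, 8-aligned)
24..32  inode  (8B, 8-aligned)
32..36  crc  (4B, 4-aligned)
36..40  -- tail padding (4B)
sizeof = 40, alignof = 8
data bytes 30, size 40 → padding 10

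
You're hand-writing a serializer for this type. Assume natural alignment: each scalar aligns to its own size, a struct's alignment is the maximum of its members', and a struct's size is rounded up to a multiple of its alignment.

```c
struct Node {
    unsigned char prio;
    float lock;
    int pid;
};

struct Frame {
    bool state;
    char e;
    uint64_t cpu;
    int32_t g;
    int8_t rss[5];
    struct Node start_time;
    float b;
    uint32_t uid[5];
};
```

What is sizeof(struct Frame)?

64 bytes

Node: 0..1  prio  (1B, 1-aligned); 1..4  -- padding (3B); 4..8  lock  (4B, 4-aligned); 8..12  pid  (4B, 4-aligned); sizeof = 12, alignof = 4
0..1  state  (1B, 1-aligned)
1..2  e  (1B, 1-aligned)
2..8  -- padding (6B)
8..16  cpu  (8B, 8-aligned)
16..20  g  (4B, 4-aligned)
20..25  rss  (5B, 1-aligned)
25..28  -- padding (3B)
28..40  start_time  (12B, 4-aligned)
40..44  b  (4B, 4-aligned)
44..64  uid  (20B, 4-aligned)
sizeof = 64, alignof = 8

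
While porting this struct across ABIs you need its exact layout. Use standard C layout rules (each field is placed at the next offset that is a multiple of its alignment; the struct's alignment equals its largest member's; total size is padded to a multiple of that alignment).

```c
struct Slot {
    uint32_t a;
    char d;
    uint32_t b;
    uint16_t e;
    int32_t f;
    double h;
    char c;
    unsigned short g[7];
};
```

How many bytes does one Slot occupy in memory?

@0: a [4B, align 4] → 4
@4: d [1B, align 1] → 5
+3 pad (align 4)
@8: b [4B, align 4] → 12
@12: e [2B, align 2] → 14
+2 pad (align 4)
@16: f [4B, align 4] → 20
+4 pad (align 8)
@24: h [8B, align 8] → 32
@32: c [1B, align 1] → 33
+1 pad (align 2)
@34: g [14B, align 2] → 48
size 48, align 8

48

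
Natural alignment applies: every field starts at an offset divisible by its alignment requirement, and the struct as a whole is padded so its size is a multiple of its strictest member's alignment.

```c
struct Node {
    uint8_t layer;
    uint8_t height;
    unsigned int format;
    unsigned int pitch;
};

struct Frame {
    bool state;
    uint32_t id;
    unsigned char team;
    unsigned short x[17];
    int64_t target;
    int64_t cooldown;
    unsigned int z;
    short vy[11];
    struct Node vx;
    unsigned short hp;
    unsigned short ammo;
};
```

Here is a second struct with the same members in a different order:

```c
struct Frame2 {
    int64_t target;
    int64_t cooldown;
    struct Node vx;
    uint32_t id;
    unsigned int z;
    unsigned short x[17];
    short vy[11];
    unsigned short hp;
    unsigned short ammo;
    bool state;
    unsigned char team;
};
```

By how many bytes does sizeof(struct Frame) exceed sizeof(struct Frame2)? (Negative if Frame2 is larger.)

Node: @0: layer [1B, align 1] → 1; @1: height [1B, align 1] → 2; +2 pad (align 4); @4: format [4B, align 4] → 8; @8: pitch [4B, align 4] → 12; size 12, align 4
@0: state [1B, align 1] → 1
+3 pad (align 4)
@4: id [4B, align 4] → 8
@8: team [1B, align 1] → 9
+1 pad (align 2)
@10: x [34B, align 2] → 44
+4 pad (align 8)
@48: target [8B, align 8] → 56
@56: cooldown [8B, align 8] → 64
@64: z [4B, align 4] → 68
@68: vy [22B, align 2] → 90
+2 pad (align 4)
@92: vx [12B, align 4] → 104
@104: hp [2B, align 2] → 106
@106: ammo [2B, align 2] → 108
+4 tail pad (align 8)
size 112, align 8
— Frame2 —
@0: target [8B, align 8] → 8
@8: cooldown [8B, align 8] → 16
@16: vx [12B, align 4] → 28
@28: id [4B, align 4] → 32
@32: z [4B, align 4] → 36
@36: x [34B, align 2] → 70
@70: vy [22B, align 2] → 92
@92: hp [2B, align 2] → 94
@94: ammo [2B, align 2] → 96
@96: state [1B, align 1] → 97
@97: team [1B, align 1] → 98
+6 tail pad (align 8)
size 104, align 8
112 − 104 = 8

8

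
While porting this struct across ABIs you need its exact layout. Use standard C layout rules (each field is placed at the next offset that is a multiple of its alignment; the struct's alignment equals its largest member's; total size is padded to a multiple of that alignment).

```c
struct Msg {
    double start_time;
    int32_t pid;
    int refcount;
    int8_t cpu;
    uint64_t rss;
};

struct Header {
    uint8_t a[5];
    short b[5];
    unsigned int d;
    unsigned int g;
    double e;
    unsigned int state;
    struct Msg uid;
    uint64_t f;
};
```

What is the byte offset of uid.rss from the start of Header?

Msg: 0..8  start_time  (8B, 8-aligned); 8..12  pid  (4B, 4-aligned); 12..16  refcount  (4B, 4-aligned); 16..17  cpu  (1B, 1-aligned); 17..24  -- padding (7B); 24..32  rss  (8B, 8-aligned); sizeof = 32, alignof = 8
0..5  a  (5B, 1-aligned)
5..6  -- padding (1B)
6..16  b  (10B, 2-aligned)
16..20  d  (4B, 4-aligned)
20..24  g  (4B, 4-aligned)
24..32  e  (8B, 8-aligned)
32..36  state  (4B, 4-aligned)
36..40  -- padding (4B)
40..72  uid  (32B, 8-aligned)
within Msg: rss at 24
40 + 24 = 64

64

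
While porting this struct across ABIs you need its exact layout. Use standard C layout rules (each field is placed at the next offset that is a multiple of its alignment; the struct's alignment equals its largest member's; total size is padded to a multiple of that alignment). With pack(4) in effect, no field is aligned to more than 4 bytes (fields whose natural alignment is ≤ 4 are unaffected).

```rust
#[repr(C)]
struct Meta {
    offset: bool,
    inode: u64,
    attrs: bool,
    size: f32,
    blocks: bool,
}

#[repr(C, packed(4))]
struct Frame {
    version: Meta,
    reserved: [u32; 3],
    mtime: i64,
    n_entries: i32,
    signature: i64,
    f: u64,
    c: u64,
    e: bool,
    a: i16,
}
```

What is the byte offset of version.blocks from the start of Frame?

Meta: 0..1  offset  (1B, 1-aligned); 1..8  -- padding (7B); 8..16  inode  (8B, 8-aligned); 16..17  attrs  (1B, 1-aligned); 17..20  -- padding (3B); 20..24  size  (4B, 4-aligned); 24..25  blocks  (1B, 1-aligned); 25..32  -- tail padding (7B); sizeof = 32, alignof = 8
0..32  version  (32B, 4-aligned)
within Meta: blocks at 24
0 + 24 = 24

24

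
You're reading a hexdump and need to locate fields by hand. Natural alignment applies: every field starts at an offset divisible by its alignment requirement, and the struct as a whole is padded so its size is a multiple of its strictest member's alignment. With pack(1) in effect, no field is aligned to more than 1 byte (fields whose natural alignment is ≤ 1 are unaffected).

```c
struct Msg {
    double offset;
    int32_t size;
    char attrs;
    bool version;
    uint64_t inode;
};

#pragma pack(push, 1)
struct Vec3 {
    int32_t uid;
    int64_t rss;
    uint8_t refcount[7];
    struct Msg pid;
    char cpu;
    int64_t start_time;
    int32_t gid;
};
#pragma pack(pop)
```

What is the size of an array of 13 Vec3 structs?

728

Msg: @0: offset [8B, align 8] → 8; @8: size [4B, align 4] → 12; @12: attrs [1B, align 1] → 13; @13: version [1B, align 1] → 14; +2 pad (align 8); @16: inode [8B, align 8] → 24; size 24, align 8
@0: uid [4B, align 1] → 4
@4: rss [8B, align 1] → 12
@12: refcount [7B, align 1] → 19
@19: pid [24B, align 1] → 43
@43: cpu [1B, align 1] → 44
@44: start_time [8B, align 1] → 52
@52: gid [4B, align 1] → 56
size 56, align 1
array of 13: 13 × 56 = 728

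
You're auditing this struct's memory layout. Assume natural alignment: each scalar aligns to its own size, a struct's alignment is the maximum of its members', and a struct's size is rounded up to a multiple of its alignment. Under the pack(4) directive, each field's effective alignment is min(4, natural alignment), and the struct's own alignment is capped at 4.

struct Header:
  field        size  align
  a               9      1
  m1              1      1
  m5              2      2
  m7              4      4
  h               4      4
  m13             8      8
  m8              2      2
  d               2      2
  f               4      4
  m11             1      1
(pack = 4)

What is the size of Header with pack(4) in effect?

0..9  a  (9B, 1-aligned)
9..10  m1  (1B, 1-aligned)
10..12  m5  (2B, 2-aligned)
12..16  m7  (4B, 4-aligned)
16..20  h  (4B, 4-aligned)
20..28  m13  (8B, 4-aligned)
28..30  m8  (2B, 2-aligned)
30..32  d  (2B, 2-aligned)
32..36  f  (4B, 4-aligned)
36..37  m11  (1B, 1-aligned)
37..40  -- tail padding (3B)
sizeof = 40, alignof = 4

40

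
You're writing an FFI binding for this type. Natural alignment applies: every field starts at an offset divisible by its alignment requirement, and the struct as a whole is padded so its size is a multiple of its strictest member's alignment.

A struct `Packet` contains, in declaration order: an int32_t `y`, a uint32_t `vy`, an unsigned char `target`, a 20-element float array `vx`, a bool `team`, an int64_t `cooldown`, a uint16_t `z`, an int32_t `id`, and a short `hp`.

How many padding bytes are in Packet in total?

14

@0: y [4B, align 4] → 4
@4: vy [4B, align 4] → 8
@8: target [1B, align 1] → 9
+3 pad (align 4)
@12: vx [80B, align 4] → 92
@92: team [1B, align 1] → 93
+3 pad (align 8)
@96: cooldown [8B, align 8] → 104
@104: z [2B, align 2] → 106
+2 pad (align 4)
@108: id [4B, align 4] → 112
@112: hp [2B, align 2] → 114
+6 tail pad (align 8)
size 120, align 8
data bytes 106, size 120 → padding 14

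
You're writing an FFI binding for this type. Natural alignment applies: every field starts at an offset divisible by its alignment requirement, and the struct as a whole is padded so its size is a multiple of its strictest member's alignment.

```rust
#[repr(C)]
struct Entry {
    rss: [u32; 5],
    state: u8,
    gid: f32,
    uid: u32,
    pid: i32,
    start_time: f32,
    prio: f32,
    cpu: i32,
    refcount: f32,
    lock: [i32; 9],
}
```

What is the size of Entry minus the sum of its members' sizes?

3

0..20  rss  (20B, 4-aligned)
20..21  state  (1B, 1-aligned)
21..24  -- padding (3B)
24..28  gid  (4B, 4-aligned)
28..32  uid  (4B, 4-aligned)
32..36  pid  (4B, 4-aligned)
36..40  start_time  (4B, 4-aligned)
40..44  prio  (4B, 4-aligned)
44..48  cpu  (4B, 4-aligned)
48..52  refcount  (4B, 4-aligned)
52..88  lock  (36B, 4-aligned)
sizeof = 88, alignof = 4
data bytes 85, size 88 → padding 3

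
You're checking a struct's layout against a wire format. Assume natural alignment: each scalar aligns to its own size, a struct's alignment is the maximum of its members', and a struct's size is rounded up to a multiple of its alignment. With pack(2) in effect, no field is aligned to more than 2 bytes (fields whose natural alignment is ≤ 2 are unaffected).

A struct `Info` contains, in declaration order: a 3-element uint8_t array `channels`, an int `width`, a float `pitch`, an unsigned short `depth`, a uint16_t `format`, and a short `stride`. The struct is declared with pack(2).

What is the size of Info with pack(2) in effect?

channels at 0 (size 3, align 1) → ends 3
pad 1 to align 2 for width
width at 4 (size 4, align 2) → ends 8
pitch at 8 (size 4, align 2) → ends 12
depth at 12 (size 2, align 2) → ends 14
format at 14 (size 2, align 2) → ends 16
stride at 16 (size 2, align 2) → ends 18
total 18 bytes, alignment 2

18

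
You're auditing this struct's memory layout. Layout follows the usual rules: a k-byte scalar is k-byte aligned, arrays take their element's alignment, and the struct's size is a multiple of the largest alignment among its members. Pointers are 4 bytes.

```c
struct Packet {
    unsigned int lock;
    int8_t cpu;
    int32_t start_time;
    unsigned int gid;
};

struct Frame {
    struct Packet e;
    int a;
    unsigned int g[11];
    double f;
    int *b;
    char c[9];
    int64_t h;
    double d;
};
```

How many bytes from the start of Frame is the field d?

96

Packet: 0..4  lock  (4B, 4-aligned); 4..5  cpu  (1B, 1-aligned); 5..8  -- padding (3B); 8..12  start_time  (4B, 4-aligned); 12..16  gid  (4B, 4-aligned); sizeof = 16, alignof = 4
0..16  e  (16B, 4-aligned)
16..20  a  (4B, 4-aligned)
20..64  g  (44B, 4-aligned)
64..72  f  (8B, 8-aligned)
72..76  b  (4B, 4-aligned)
76..85  c  (9B, 1-aligned)
85..88  -- padding (3B)
88..96  h  (8B, 8-aligned)
96..104  d  (8B, 8-aligned)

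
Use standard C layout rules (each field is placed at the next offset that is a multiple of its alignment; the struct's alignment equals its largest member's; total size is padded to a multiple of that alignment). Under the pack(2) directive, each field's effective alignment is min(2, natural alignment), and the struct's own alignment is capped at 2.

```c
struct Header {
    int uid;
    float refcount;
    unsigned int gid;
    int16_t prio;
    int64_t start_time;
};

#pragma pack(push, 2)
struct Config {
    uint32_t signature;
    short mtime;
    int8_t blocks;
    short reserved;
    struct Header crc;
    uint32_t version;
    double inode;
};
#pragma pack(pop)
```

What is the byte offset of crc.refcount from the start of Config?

Header: @0: uid [4B, align 4] → 4; @4: refcount [4B, align 4] → 8; @8: gid [4B, align 4] → 12; @12: prio [2B, align 2] → 14; +2 pad (align 8); @16: start_time [8B, align 8] → 24; size 24, align 8
@0: signature [4B, align 2] → 4
@4: mtime [2B, align 2] → 6
@6: blocks [1B, align 1] → 7
+1 pad (align 2)
@8: reserved [2B, align 2] → 10
@10: crc [24B, align 2] → 34
within Header: refcount at 4
10 + 4 = 14

14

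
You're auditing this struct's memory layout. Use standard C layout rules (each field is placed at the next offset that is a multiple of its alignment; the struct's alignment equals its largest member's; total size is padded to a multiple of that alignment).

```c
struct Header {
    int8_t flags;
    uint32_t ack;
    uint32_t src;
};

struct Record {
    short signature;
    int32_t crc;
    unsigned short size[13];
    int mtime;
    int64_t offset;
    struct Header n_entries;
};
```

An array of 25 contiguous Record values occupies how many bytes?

1600

Header: 0..1  flags  (1B, 1-aligned); 1..4  -- padding (3B); 4..8  ack  (4B, 4-aligned); 8..12  src  (4B, 4-aligned); sizeof = 12, alignof = 4
0..2  signature  (2B, 2-aligned)
2..4  -- padding (2B)
4..8  crc  (4B, 4-aligned)
8..34  size  (26B, 2-aligned)
34..36  -- padding (2B)
36..40  mtime  (4B, 4-aligned)
40..48  offset  (8B, 8-aligned)
48..60  n_entries  (12B, 4-aligned)
60..64  -- tail padding (4B)
sizeof = 64, alignof = 8
array of 25: 25 × 64 = 1600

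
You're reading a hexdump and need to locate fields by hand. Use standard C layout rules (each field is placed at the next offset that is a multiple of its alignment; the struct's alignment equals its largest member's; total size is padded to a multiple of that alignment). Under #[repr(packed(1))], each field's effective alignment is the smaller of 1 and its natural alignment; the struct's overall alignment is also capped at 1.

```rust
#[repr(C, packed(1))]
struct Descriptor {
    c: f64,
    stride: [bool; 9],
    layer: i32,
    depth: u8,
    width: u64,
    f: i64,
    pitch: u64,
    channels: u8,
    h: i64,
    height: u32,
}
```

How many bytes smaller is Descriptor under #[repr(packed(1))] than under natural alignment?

21

natural layout:
  c at 0 (size 8, align 8) → ends 8
  stride at 8 (size 9, align 1) → ends 17
  pad 3 to align 4 for layer
  layer at 20 (size 4, align 4) → ends 24
  depth at 24 (size 1, align 1) → ends 25
  pad 7 to align 8 for width
  width at 32 (size 8, align 8) → ends 40
  f at 40 (size 8, align 8) → ends 48
  pitch at 48 (size 8, align 8) → ends 56
  channels at 56 (size 1, align 1) → ends 57
  pad 7 to align 8 for h
  h at 64 (size 8, align 8) → ends 72
  height at 72 (size 4, align 4) → ends 76
  tail pad 4 to reach multiple of 8
  total 80 bytes, alignment 8
packed(1) layout:
  c at 0 (size 8, align 1) → ends 8
  stride at 8 (size 9, align 1) → ends 17
  layer at 17 (size 4, align 1) → ends 21
  depth at 21 (size 1, align 1) → ends 22
  width at 22 (size 8, align 1) → ends 30
  f at 30 (size 8, align 1) → ends 38
  pitch at 38 (size 8, align 1) → ends 46
  channels at 46 (size 1, align 1) → ends 47
  h at 47 (size 8, align 1) → ends 55
  height at 55 (size 4, align 1) → ends 59
  total 59 bytes, alignment 1
80 − 59 = 21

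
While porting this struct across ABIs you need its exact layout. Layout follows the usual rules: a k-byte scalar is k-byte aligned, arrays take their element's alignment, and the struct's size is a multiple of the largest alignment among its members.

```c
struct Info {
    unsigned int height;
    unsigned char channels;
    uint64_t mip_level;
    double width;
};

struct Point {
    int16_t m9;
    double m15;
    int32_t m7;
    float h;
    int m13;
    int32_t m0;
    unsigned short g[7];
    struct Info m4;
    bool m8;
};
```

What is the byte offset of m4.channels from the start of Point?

Info: height at 0 (size 4, align 4) → ends 4; channels at 4 (size 1, align 1) → ends 5; pad 3 to align 8 for mip_level; mip_level at 8 (size 8, align 8) → ends 16; width at 16 (size 8, align 8) → ends 24; total 24 bytes, alignment 8
m9 at 0 (size 2, align 2) → ends 2
pad 6 to align 8 for m15
m15 at 8 (size 8, align 8) → ends 16
m7 at 16 (size 4, align 4) → ends 20
h at 20 (size 4, align 4) → ends 24
m13 at 24 (size 4, align 4) → ends 28
m0 at 28 (size 4, align 4) → ends 32
g at 32 (size 14, align 2) → ends 46
pad 2 to align 8 for m4
m4 at 48 (size 24, align 8) → ends 72
within Info: channels at 4
48 + 4 = 52

52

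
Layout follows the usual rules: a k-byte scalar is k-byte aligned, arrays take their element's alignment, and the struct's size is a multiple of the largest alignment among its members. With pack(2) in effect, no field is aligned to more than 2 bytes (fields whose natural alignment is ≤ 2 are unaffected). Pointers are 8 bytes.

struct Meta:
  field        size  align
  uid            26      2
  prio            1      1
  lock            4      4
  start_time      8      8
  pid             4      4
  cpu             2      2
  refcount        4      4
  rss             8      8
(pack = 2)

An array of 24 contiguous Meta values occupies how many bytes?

0..26  uid  (26B, 2-aligned)
26..27  prio  (1B, 1-aligned)
27..28  -- padding (1B)
28..32  lock  (4B, 2-aligned)
32..40  start_time  (8B, 2-aligned)
40..44  pid  (4B, 2-aligned)
44..46  cpu  (2B, 2-aligned)
46..50  refcount  (4B, 2-aligned)
50..58  rss  (8B, 2-aligned)
sizeof = 58, alignof = 2
array of 24: 24 × 58 = 1392

1392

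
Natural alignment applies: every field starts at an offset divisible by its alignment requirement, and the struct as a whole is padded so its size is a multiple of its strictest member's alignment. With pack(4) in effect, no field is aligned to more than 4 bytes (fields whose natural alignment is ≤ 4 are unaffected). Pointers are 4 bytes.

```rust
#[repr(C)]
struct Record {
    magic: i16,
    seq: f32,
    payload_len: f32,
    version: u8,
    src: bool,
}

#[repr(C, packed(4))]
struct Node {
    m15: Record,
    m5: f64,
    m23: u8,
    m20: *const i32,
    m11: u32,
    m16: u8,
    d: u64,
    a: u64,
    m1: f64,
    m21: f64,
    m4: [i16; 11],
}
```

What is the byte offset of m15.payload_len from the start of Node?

Record: 0..2  magic  (2B, 2-aligned); 2..4  -- padding (2B); 4..8  seq  (4B, 4-aligned); 8..12  payload_len  (4B, 4-aligned); 12..13  version  (1B, 1-aligned); 13..14  src  (1B, 1-aligned); 14..16  -- tail padding (2B); sizeof = 16, alignof = 4
0..16  m15  (16B, 4-aligned)
within Record: payload_len at 8
0 + 8 = 8

8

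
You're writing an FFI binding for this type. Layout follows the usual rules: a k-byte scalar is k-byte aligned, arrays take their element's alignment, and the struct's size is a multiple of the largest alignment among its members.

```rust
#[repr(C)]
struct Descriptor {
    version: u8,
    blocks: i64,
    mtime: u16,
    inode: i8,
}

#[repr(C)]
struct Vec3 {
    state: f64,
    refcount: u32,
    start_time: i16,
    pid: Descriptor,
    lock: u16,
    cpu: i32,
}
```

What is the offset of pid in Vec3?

16

Descriptor: 0..1  version  (1B, 1-aligned); 1..8  -- padding (7B); 8..16  blocks  (8B, 8-aligned); 16..18  mtime  (2B, 2-aligned); 18..19  inode  (1B, 1-aligned); 19..24  -- tail padding (5B); sizeof = 24, alignof = 8
0..8  state  (8B, 8-aligned)
8..12  refcount  (4B, 4-aligned)
12..14  start_time  (2B, 2-aligned)
14..16  -- padding (2B)
16..40  pid  (24B, 8-aligned)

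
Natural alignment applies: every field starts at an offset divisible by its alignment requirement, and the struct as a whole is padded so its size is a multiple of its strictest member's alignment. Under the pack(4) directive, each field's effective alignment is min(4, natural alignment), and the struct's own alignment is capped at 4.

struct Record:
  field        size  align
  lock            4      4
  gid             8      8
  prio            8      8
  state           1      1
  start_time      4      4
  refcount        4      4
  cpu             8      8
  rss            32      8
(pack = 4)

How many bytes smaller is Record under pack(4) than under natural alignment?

8

natural layout:
  0..4  lock  (4B, 4-aligned)
  4..8  -- padding (4B)
  8..16  gid  (8B, 8-aligned)
  16..24  prio  (8B, 8-aligned)
  24..25  state  (1B, 1-aligned)
  25..28  -- padding (3B)
  28..32  start_time  (4B, 4-aligned)
  32..36  refcount  (4B, 4-aligned)
  36..40  -- padding (4B)
  40..48  cpu  (8B, 8-aligned)
  48..80  rss  (32B, 8-aligned)
  sizeof = 80, alignof = 8
packed(4) layout:
  0..4  lock  (4B, 4-aligned)
  4..12  gid  (8B, 4-aligned)
  12..20  prio  (8B, 4-aligned)
  20..21  state  (1B, 1-aligned)
  21..24  -- padding (3B)
  24..28  start_time  (4B, 4-aligned)
  28..32  refcount  (4B, 4-aligned)
  32..40  cpu  (8B, 4-aligned)
  40..72  rss  (32B, 4-aligned)
  sizeof = 72, alignof = 4
80 − 72 = 8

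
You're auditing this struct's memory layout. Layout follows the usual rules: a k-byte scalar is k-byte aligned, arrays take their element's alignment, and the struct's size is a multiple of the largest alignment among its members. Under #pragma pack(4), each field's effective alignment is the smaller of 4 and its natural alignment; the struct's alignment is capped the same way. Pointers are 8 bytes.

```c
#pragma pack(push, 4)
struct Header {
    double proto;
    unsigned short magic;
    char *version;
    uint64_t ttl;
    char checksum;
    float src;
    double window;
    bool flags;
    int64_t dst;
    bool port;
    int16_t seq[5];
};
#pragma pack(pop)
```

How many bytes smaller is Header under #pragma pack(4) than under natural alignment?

natural layout:
  @0: proto [8B, align 8] → 8
  @8: magic [2B, align 2] → 10
  +6 pad (align 8)
  @16: version [8B, align 8] → 24
  @24: ttl [8B, align 8] → 32
  @32: checksum [1B, align 1] → 33
  +3 pad (align 4)
  @36: src [4B, align 4] → 40
  @40: window [8B, align 8] → 48
  @48: flags [1B, align 1] → 49
  +7 pad (align 8)
  @56: dst [8B, align 8] → 64
  @64: port [1B, align 1] → 65
  +1 pad (align 2)
  @66: seq [10B, align 2] → 76
  +4 tail pad (align 8)
  size 80, align 8
packed(4) layout:
  @0: proto [8B, align 4] → 8
  @8: magic [2B, align 2] → 10
  +2 pad (align 4)
  @12: version [8B, align 4] → 20
  @20: ttl [8B, align 4] → 28
  @28: checksum [1B, align 1] → 29
  +3 pad (align 4)
  @32: src [4B, align 4] → 36
  @36: window [8B, align 4] → 44
  @44: flags [1B, align 1] → 45
  +3 pad (align 4)
  @48: dst [8B, align 4] → 56
  @56: port [1B, align 1] → 57
  +1 pad (align 2)
  @58: seq [10B, align 2] → 68
  size 68, align 4
80 − 68 = 12

12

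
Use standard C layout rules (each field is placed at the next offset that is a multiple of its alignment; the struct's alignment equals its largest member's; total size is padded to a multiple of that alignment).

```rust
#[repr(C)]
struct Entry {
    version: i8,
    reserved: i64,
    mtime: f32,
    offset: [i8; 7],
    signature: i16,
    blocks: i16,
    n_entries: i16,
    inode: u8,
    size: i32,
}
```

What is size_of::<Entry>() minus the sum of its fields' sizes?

9

0..1  version  (1B, 1-aligned)
1..8  -- padding (7B)
8..16  reserved  (8B, 8-aligned)
16..20  mtime  (4B, 4-aligned)
20..27  offset  (7B, 1-aligned)
27..28  -- padding (1B)
28..30  signature  (2B, 2-aligned)
30..32  blocks  (2B, 2-aligned)
32..34  n_entries  (2B, 2-aligned)
34..35  inode  (1B, 1-aligned)
35..36  -- padding (1B)
36..40  size  (4B, 4-aligned)
sizeof = 40, alignof = 8
data bytes 31, size 40 → padding 9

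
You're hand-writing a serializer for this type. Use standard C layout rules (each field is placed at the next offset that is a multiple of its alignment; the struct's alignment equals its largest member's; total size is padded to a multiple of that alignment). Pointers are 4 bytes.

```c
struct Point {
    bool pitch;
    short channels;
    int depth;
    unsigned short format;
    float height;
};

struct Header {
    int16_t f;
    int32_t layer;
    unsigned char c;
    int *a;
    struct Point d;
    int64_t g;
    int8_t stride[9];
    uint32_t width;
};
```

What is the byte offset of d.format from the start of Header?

24

Point: 0..1  pitch  (1B, 1-aligned); 1..2  -- padding (1B); 2..4  channels  (2B, 2-aligned); 4..8  depth  (4B, 4-aligned); 8..10  format  (2B, 2-aligned); 10..12  -- padding (2B); 12..16  height  (4B, 4-aligned); sizeof = 16, alignof = 4
0..2  f  (2B, 2-aligned)
2..4  -- padding (2B)
4..8  layer  (4B, 4-aligned)
8..9  c  (1B, 1-aligned)
9..12  -- padding (3B)
12..16  a  (4B, 4-aligned)
16..32  d  (16B, 4-aligned)
within Point: format at 8
16 + 8 = 24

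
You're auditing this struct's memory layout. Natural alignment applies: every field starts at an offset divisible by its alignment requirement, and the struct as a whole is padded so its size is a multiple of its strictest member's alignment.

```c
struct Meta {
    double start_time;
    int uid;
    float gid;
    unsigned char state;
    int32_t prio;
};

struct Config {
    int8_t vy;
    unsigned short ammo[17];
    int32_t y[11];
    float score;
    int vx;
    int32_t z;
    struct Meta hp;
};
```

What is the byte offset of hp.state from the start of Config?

112

Meta: @0: start_time [8B, align 8] → 8; @8: uid [4B, align 4] → 12; @12: gid [4B, align 4] → 16; @16: state [1B, align 1] → 17; +3 pad (align 4); @20: prio [4B, align 4] → 24; size 24, align 8
@0: vy [1B, align 1] → 1
+1 pad (align 2)
@2: ammo [34B, align 2] → 36
@36: y [44B, align 4] → 80
@80: score [4B, align 4] → 84
@84: vx [4B, align 4] → 88
@88: z [4B, align 4] → 92
+4 pad (align 8)
@96: hp [24B, align 8] → 120
within Meta: state at 16
96 + 16 = 112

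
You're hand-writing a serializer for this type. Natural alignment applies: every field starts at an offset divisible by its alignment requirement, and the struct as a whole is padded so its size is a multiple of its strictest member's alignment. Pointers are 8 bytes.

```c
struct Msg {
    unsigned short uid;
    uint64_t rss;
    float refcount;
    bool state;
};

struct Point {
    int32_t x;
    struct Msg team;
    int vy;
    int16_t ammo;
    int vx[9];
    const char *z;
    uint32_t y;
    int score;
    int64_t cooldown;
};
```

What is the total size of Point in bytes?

104

Msg: @0: uid [2B, align 2] → 2; +6 pad (align 8); @8: rss [8B, align 8] → 16; @16: refcount [4B, align 4] → 20; @20: state [1B, align 1] → 21; +3 tail pad (align 8); size 24, align 8
@0: x [4B, align 4] → 4
+4 pad (align 8)
@8: team [24B, align 8] → 32
@32: vy [4B, align 4] → 36
@36: ammo [2B, align 2] → 38
+2 pad (align 4)
@40: vx [36B, align 4] → 76
+4 pad (align 8)
@80: z [8B, align 8] → 88
@88: y [4B, align 4] → 92
@92: score [4B, align 4] → 96
@96: cooldown [8B, align 8] → 104
size 104, align 8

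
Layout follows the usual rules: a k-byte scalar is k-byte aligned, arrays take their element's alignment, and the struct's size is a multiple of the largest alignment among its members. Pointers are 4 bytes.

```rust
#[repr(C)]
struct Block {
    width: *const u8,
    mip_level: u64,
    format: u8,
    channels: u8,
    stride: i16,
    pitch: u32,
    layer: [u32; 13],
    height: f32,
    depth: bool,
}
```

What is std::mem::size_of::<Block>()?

width at 0 (size 4, align 4) → ends 4
pad 4 to align 8 for mip_level
mip_level at 8 (size 8, align 8) → ends 16
format at 16 (size 1, align 1) → ends 17
channels at 17 (size 1, align 1) → ends 18
stride at 18 (size 2, align 2) → ends 20
pitch at 20 (size 4, align 4) → ends 24
layer at 24 (size 52, align 4) → ends 76
height at 76 (size 4, align 4) → ends 80
depth at 80 (size 1, align 1) → ends 81
tail pad 7 to reach multiple of 8
total 88 bytes, alignment 8

88 bytes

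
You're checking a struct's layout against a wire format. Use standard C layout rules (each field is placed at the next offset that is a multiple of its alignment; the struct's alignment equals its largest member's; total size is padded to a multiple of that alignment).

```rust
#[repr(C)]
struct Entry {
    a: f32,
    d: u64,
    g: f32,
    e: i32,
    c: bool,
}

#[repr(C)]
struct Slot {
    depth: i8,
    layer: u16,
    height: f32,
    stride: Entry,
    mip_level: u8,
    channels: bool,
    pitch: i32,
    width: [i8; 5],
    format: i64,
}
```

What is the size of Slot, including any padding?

Entry: @0: a [4B, align 4] → 4; +4 pad (align 8); @8: d [8B, align 8] → 16; @16: g [4B, align 4] → 20; @20: e [4B, align 4] → 24; @24: c [1B, align 1] → 25; +7 tail pad (align 8); size 32, align 8
@0: depth [1B, align 1] → 1
+1 pad (align 2)
@2: layer [2B, align 2] → 4
@4: height [4B, align 4] → 8
@8: stride [32B, align 8] → 40
@40: mip_level [1B, align 1] → 41
@41: channels [1B, align 1] → 42
+2 pad (align 4)
@44: pitch [4B, align 4] → 48
@48: width [5B, align 1] → 53
+3 pad (align 8)
@56: format [8B, align 8] → 64
size 64, align 8

64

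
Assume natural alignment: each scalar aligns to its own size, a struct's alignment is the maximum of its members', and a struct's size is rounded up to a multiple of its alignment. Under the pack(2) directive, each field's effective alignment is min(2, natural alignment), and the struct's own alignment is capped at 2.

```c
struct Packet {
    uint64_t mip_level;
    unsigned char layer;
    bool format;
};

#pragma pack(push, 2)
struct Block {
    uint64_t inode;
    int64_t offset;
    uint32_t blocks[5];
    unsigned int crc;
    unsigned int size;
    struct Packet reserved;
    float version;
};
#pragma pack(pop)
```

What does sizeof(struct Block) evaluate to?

Packet: mip_level at 0 (size 8, align 8) → ends 8; layer at 8 (size 1, align 1) → ends 9; format at 9 (size 1, align 1) → ends 10; tail pad 6 to reach multiple of 8; total 16 bytes, alignment 8
inode at 0 (size 8, align 2) → ends 8
offset at 8 (size 8, align 2) → ends 16
blocks at 16 (size 20, align 2) → ends 36
crc at 36 (size 4, align 2) → ends 40
size at 40 (size 4, align 2) → ends 44
reserved at 44 (size 16, align 2) → ends 60
version at 60 (size 4, align 2) → ends 64
total 64 bytes, alignment 2

64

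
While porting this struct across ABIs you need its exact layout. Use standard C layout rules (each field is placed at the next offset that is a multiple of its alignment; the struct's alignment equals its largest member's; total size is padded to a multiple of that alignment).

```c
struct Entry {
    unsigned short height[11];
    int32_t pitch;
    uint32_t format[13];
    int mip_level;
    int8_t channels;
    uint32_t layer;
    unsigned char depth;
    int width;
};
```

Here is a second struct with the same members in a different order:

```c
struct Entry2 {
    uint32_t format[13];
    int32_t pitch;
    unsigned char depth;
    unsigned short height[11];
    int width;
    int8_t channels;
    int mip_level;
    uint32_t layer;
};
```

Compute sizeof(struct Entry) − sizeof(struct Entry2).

4

height at 0 (size 22, align 2) → ends 22
pad 2 to align 4 for pitch
pitch at 24 (size 4, align 4) → ends 28
format at 28 (size 52, align 4) → ends 80
mip_level at 80 (size 4, align 4) → ends 84
channels at 84 (size 1, align 1) → ends 85
pad 3 to align 4 for layer
layer at 88 (size 4, align 4) → ends 92
depth at 92 (size 1, align 1) → ends 93
pad 3 to align 4 for width
width at 96 (size 4, align 4) → ends 100
total 100 bytes, alignment 4
— Entry2 —
format at 0 (size 52, align 4) → ends 52
pitch at 52 (size 4, align 4) → ends 56
depth at 56 (size 1, align 1) → ends 57
pad 1 to align 2 for height
height at 58 (size 22, align 2) → ends 80
width at 80 (size 4, align 4) → ends 84
channels at 84 (size 1, align 1) → ends 85
pad 3 to align 4 for mip_level
mip_level at 88 (size 4, align 4) → ends 92
layer at 92 (size 4, align 4) → ends 96
total 96 bytes, alignment 4
100 − 96 = 4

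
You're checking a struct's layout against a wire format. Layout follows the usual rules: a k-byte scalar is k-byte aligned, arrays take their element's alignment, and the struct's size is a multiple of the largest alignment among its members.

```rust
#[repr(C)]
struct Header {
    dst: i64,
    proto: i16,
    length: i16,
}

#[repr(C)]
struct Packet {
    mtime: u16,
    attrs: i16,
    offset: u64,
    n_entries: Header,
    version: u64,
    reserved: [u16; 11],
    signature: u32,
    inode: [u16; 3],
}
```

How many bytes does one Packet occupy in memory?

Header: dst at 0 (size 8, align 8) → ends 8; proto at 8 (size 2, align 2) → ends 10; length at 10 (size 2, align 2) → ends 12; tail pad 4 to reach multiple of 8; total 16 bytes, alignment 8
mtime at 0 (size 2, align 2) → ends 2
attrs at 2 (size 2, align 2) → ends 4
pad 4 to align 8 for offset
offset at 8 (size 8, align 8) → ends 16
n_entries at 16 (size 16, align 8) → ends 32
version at 32 (size 8, align 8) → ends 40
reserved at 40 (size 22, align 2) → ends 62
pad 2 to align 4 for signature
signature at 64 (size 4, align 4) → ends 68
inode at 68 (size 6, align 2) → ends 74
tail pad 6 to reach multiple of 8
total 80 bytes, alignment 8

80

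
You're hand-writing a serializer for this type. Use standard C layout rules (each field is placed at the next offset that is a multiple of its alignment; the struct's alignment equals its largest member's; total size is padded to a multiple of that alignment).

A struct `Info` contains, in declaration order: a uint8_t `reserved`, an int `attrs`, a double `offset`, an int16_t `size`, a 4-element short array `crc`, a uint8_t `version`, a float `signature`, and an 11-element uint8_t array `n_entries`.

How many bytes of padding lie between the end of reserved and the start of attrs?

0..1  reserved  (1B, 1-aligned)
1..4  -- padding (3B)
4..8  attrs  (4B, 4-aligned)

3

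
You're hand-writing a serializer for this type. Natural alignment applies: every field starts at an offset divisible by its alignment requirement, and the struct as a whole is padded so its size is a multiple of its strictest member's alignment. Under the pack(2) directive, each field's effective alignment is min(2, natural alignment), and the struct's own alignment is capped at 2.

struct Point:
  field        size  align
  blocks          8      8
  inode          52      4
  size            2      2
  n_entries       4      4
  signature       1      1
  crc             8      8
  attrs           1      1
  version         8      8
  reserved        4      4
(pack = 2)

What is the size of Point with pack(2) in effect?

blocks at 0 (size 8, align 2) → ends 8
inode at 8 (size 52, align 2) → ends 60
size at 60 (size 2, align 2) → ends 62
n_entries at 62 (size 4, align 2) → ends 66
signature at 66 (size 1, align 1) → ends 67
pad 1 to align 2 for crc
crc at 68 (size 8, align 2) → ends 76
attrs at 76 (size 1, align 1) → ends 77
pad 1 to align 2 for version
version at 78 (size 8, align 2) → ends 86
reserved at 86 (size 4, align 2) → ends 90
total 90 bytes, alignment 2

90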